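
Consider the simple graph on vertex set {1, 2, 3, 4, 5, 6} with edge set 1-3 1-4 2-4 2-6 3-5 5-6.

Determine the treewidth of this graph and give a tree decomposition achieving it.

The largest bag has 3 vertices, giving width 2; this decomposition certifies tw(G) ≤ 2. For the lower bound, G contains the cycle 2–4–1–3–5–6–2, so G is not a forest; only forests have treewidth ≤ 1, hence tw(G) ≥ 2. Therefore the treewidth is 2.

Treewidth 2.
One optimal decomposition is:
Bags: B1 = {1, 2, 4}  B2 = {1, 2, 3}  B3 = {2, 3, 5}  B4 = {2, 5, 6}
Tree: B1–B2, B2–B3, B3–B4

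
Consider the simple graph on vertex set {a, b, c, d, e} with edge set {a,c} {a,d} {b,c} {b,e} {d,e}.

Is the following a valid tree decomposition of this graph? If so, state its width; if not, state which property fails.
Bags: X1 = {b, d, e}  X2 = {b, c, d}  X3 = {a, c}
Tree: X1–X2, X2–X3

A tree decomposition must satisfy three properties: every vertex lies in some bag; for every edge, both endpoints lie together in some bag; and for every vertex, the bags containing it form a connected subtree. Here edge (d,a) lies in no bag, so the decomposition is invalid.

No — edge (d,a) lies in no bag.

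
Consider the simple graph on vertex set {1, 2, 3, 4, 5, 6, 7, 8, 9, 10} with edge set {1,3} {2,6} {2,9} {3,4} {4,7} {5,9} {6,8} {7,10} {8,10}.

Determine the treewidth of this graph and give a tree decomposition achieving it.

Every bag has size at most 2, so the width is 2 − 1 = 1 and tw(G) ≤ 1. G has an edge, so its treewidth is at least 1. Therefore the treewidth is 1.

Treewidth 1.
Bags: B1 = {5, 9}  B2 = {2, 9}  B3 = {2, 6}  B4 = {6, 8}  B5 = {8, 10}  B6 = {7, 10}  B7 = {4, 7}  B8 = {3, 4}  B9 = {1, 3}
Tree: B1–B2, B2–B3, B3–B4, B4–B5, B5–B6, B6–B7, B7–B8, B8–B9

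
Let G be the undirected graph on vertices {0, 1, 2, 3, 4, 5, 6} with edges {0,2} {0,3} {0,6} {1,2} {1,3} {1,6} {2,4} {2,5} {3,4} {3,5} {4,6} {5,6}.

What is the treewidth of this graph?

3

A width-3 tree decomposition is:
Bags: B1 = {2, 3, 4, 6}  B2 = {0, 2, 3, 6}  B3 = {2, 3, 5, 6}  B4 = {1, 2, 3, 6}
Tree: B1–B2, B2–B3, B3–B4
Each bag holds 4 vertices, so the decomposition has width 3, which upper-bounds the treewidth. For the lower bound: the 4 vertex sets {3,4}, {0,2}, {6}, {5} are disjoint, each induces a connected subgraph, and every pair is joined by at least one edge of G. Contracting each set to a single vertex therefore yields K_{4} as a minor, and since treewidth is minor-monotone, tw(G) ≥ tw(K_{4}) = 3. Therefore the treewidth is 3.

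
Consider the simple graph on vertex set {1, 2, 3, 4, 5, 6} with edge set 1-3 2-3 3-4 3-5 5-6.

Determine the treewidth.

A width-1 tree decomposition is:
Bags: B1 = {3, 5}  B2 = {5, 6}  B3 = {2, 3}  B4 = {1, 3}  B5 = {3, 4}
Tree: B1–B2, B1–B3, B3–B4, B3–B5
Every bag has size at most 2, so the width is 2 − 1 = 1 and tw(G) ≤ 1. Since G has at least one edge (e.g. 5–3), it is not an edgeless graph, so tw(G) ≥ 1. Therefore the treewidth is 1.

1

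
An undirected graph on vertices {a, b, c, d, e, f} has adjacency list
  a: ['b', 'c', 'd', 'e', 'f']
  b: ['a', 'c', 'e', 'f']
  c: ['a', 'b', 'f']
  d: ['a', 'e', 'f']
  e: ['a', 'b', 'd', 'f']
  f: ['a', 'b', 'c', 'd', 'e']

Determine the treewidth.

A width-3 tree decomposition is:
Bags: B1 = {a, d, e, f}  B2 = {a, b, e, f}  B3 = {a, b, c, f}
Tree: B1–B2, B2–B3
The largest bag has 4 vertices, giving width 3; this decomposition certifies tw(G) ≤ 3. On the other hand G contains the 4-clique {a, d, e, f}. A clique must lie in a single bag of any decomposition, so no decomposition can have width below 3. The upper and lower bounds meet at 3, so that is the treewidth.

3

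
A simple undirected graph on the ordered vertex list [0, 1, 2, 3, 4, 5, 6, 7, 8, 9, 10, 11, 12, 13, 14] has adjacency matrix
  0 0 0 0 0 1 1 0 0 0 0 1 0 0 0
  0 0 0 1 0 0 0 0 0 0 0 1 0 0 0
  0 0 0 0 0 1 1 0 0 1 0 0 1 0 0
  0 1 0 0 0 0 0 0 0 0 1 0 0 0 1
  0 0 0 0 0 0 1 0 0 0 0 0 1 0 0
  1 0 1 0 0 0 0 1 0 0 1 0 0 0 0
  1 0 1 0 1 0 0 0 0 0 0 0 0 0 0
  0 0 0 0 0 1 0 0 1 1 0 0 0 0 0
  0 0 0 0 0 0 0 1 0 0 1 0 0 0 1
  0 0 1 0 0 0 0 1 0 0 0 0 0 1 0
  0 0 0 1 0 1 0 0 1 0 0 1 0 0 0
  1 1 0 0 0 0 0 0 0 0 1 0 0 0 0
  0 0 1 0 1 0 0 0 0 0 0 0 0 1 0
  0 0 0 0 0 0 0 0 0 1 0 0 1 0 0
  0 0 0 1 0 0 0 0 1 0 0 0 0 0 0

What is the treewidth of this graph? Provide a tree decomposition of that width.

Every bag has size at most 4, so the width is 4 − 1 = 3 and tw(G) ≤ 3. For the lower bound: the 4 vertex sets {4,12,13}, {9}, {2}, {0,5,6,7} are disjoint, each induces a connected subgraph, and every pair is joined by at least one edge of G. Contracting each set to a single vertex therefore yields K_{4} as a minor, and since treewidth is minor-monotone, tw(G) ≥ tw(K_{4}) = 3. Therefore the treewidth is 3.

Treewidth 3.
Bags: B1 = {4, 9, 12, 13}  B2 = {2, 4, 9, 12}  B3 = {2, 4, 6, 9}  B4 = {2, 6, 7, 9}  B5 = {2, 5, 6, 7}  B6 = {0, 5, 6, 7}  B7 = {0, 5, 7, 8}  B8 = {0, 5, 8, 10}  B9 = {0, 8, 10, 11}  B10 = {8, 10, 11, 14}  B11 = {3, 10, 11, 14}  B12 = {1, 3, 11, 14}
Tree: B1–B2, B2–B3, B3–B4, B4–B5, B5–B6, B6–B7, B7–B8, B8–B9, B9–B10, B10–B11, B11–B12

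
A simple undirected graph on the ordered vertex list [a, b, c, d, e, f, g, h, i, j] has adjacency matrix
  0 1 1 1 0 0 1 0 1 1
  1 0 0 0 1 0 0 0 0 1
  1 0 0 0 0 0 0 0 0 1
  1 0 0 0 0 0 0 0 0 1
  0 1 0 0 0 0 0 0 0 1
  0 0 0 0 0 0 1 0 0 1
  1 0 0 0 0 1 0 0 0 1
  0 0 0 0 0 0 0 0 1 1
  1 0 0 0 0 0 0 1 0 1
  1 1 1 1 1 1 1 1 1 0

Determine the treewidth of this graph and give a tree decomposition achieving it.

Treewidth 2.
One optimal decomposition is:
Bags: B1 = {a, g, j}  B2 = {f, g, j}  B3 = {a, b, j}  B4 = {a, i, j}  B5 = {h, i, j}  B6 = {b, e, j}  B7 = {a, c, j}  B8 = {a, d, j}
Tree: B1–B2, B1–B3, B1–B4, B4–B5, B3–B6, B4–B7, B7–B8

The largest bag has 3 vertices, giving width 2; this decomposition certifies tw(G) ≤ 2. Conversely, {a, d, j} is a clique of size 3, and the vertices of any clique must share a bag in every tree decomposition; so some bag has ≥ 3 vertices and tw(G) ≥ 2. The upper and lower bounds meet at 2, so that is the treewidth.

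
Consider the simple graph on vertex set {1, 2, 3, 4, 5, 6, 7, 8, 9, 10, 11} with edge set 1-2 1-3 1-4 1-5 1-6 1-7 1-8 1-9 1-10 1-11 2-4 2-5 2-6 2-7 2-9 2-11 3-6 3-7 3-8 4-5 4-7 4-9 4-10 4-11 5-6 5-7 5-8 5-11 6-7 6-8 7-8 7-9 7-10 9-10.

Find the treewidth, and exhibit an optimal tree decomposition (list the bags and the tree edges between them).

Each bag holds 5 vertices, so the decomposition has width 4, which upper-bounds the treewidth. Conversely, {1, 2, 4, 5, 11} is a clique of size 5, and the vertices of any clique must share a bag in every tree decomposition; so some bag has ≥ 5 vertices and tw(G) ≥ 4. Hence tw(G) = 4 exactly.

Treewidth 4.
One optimal decomposition is:
Bags: B1 = {1, 5, 6, 7, 8}  B2 = {1, 2, 5, 6, 7}  B3 = {1, 2, 4, 5, 7}  B4 = {1, 3, 6, 7, 8}  B5 = {1, 2, 4, 7, 9}  B6 = {1, 2, 4, 5, 11}  B7 = {1, 4, 7, 9, 10}
Tree: B1–B2, B2–B3, B1–B4, B3–B5, B3–B6, B5–B7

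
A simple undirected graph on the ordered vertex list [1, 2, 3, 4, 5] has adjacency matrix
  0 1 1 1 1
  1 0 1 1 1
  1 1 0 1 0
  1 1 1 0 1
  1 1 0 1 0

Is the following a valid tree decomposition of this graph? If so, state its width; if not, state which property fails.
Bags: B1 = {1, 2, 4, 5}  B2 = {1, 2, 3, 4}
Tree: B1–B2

Yes; width 3.

Vertex coverage: the bags together contain {1, 2, 3, 4, 5}, the full vertex set. Edge coverage: each edge of G has both endpoints in at least one bag. Running intersection: for every vertex, the bags containing it form a connected subtree. All three properties hold, so this is a valid tree decomposition of width max|bag| − 1 = 3, and hence tw(G) ≤ 3.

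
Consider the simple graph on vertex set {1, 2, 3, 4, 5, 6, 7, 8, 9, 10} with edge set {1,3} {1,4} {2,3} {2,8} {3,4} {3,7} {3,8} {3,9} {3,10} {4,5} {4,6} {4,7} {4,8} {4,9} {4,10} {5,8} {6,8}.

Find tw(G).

A width-2 tree decomposition is:
Bags: B1 = {3, 4, 8}  B2 = {3, 4, 10}  B3 = {3, 4, 7}  B4 = {3, 4, 9}  B5 = {4, 6, 8}  B6 = {2, 3, 8}  B7 = {4, 5, 8}  B8 = {1, 3, 4}
Tree: B1–B2, B1–B3, B1–B4, B1–B5, B1–B6, B1–B7, B1–B8
Each bag holds 3 vertices, so the decomposition has width 2, which upper-bounds the treewidth. On the other hand G contains the 3-clique {2, 3, 8}. A clique must lie in a single bag of any decomposition, so no decomposition can have width below 2. Hence tw(G) = 2 exactly.

2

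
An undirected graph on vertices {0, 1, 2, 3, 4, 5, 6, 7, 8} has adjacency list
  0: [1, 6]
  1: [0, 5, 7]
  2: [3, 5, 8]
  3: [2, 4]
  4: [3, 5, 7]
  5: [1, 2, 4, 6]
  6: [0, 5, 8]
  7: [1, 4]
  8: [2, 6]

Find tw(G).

A width-3 tree decomposition is:
Bags: B1 = {0, 1, 6, 7}  B2 = {1, 5, 6, 7}  B3 = {4, 5, 6, 7}  B4 = {4, 5, 6, 8}  B5 = {2, 4, 5, 8}  B6 = {2, 3, 4, 8}
Tree: B1–B2, B2–B3, B3–B4, B4–B5, B5–B6
Each bag holds 4 vertices, so the decomposition has width 3, which upper-bounds the treewidth. For the lower bound: the 4 vertex sets {0,1,7}, {6}, {5}, {2,3,4,8} are disjoint, each induces a connected subgraph, and every pair is joined by at least one edge of G. Contracting each set to a single vertex therefore yields K_{4} as a minor, and since treewidth is minor-monotone, tw(G) ≥ tw(K_{4}) = 3. Hence tw(G) = 3 exactly.

3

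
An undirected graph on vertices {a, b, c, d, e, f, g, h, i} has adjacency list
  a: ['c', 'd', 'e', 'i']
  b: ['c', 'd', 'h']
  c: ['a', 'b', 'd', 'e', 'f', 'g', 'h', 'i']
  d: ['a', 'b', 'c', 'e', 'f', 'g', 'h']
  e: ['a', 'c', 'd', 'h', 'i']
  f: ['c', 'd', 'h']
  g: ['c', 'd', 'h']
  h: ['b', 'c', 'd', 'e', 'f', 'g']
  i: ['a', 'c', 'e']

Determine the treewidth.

3

A width-3 tree decomposition is:
Bags: B1 = {a, c, d, e}  B2 = {c, d, e, h}  B3 = {c, d, g, h}  B4 = {b, c, d, h}  B5 = {a, c, e, i}  B6 = {c, d, f, h}
Tree: B1–B2, B2–B3, B3–B4, B1–B5, B3–B6
Every bag has size at most 4, so the width is 4 − 1 = 3 and tw(G) ≤ 3. Conversely, {c, d, g, h} is a clique of size 4, and the vertices of any clique must share a bag in every tree decomposition; so some bag has ≥ 4 vertices and tw(G) ≥ 3. Therefore the treewidth is 3.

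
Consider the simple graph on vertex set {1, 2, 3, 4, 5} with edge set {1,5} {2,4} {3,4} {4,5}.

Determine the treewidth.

1

A width-1 tree decomposition is:
Bags: B1 = {3, 4}  B2 = {2, 4}  B3 = {4, 5}  B4 = {1, 5}
Tree: B1–B2, B1–B3, B3–B4
The largest bag has 2 vertices, giving width 1; this decomposition certifies tw(G) ≤ 1. G has an edge, so its treewidth is at least 1. Hence tw(G) = 1 exactly.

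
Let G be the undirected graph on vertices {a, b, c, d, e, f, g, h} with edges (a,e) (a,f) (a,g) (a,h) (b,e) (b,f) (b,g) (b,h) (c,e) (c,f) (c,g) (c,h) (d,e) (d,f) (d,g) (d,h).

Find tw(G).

4

A width-4 tree decomposition is:
Bags: B1 = {a, b, c, d, e}  B2 = {a, b, c, d, f}  B3 = {a, b, c, d, h}  B4 = {a, b, c, d, g}
Tree: B1–B2, B2–B3, B3–B4
Every bag has size at most 5, so the width is 5 − 1 = 4 and tw(G) ≤ 4. For the lower bound: the 5 vertex sets {a,e}, {c,f}, {b,h}, {d}, {g} are disjoint, each induces a connected subgraph, and every pair is joined by at least one edge of G. Contracting each set to a single vertex therefore yields K_{5} as a minor, and since treewidth is minor-monotone, tw(G) ≥ tw(K_{5}) = 4. Combining the bounds, tw(G) = 4.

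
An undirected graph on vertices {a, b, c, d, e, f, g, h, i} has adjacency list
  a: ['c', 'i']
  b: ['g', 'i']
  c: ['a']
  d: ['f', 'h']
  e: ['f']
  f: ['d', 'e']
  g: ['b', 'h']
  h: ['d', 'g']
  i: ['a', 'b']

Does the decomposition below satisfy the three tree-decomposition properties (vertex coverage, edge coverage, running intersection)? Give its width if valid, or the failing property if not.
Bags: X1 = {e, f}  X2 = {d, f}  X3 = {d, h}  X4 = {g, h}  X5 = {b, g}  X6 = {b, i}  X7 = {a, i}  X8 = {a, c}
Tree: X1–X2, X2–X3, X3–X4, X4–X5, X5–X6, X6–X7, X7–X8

Checking the three conditions: (i) the bags cover all of {a, b, c, d, e, f, g, h, i}; (ii) for each edge, some bag contains both endpoints; (iii) the bags containing any fixed vertex form a subtree. All hold, so the decomposition is valid with width 2 − 1 = 1.

Yes; width 1.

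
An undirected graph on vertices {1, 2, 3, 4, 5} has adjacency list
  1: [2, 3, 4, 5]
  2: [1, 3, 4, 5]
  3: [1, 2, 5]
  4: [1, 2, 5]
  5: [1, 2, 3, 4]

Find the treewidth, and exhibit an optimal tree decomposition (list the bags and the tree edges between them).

Treewidth 3.
Bags: B1 = {1, 2, 3, 5}  B2 = {1, 2, 4, 5}
Tree: B1–B2

The largest bag has 4 vertices, giving width 3; this decomposition certifies tw(G) ≤ 3. Conversely, {1, 2, 3, 5} is a clique of size 4, and the vertices of any clique must share a bag in every tree decomposition; so some bag has ≥ 4 vertices and tw(G) ≥ 3. Combining the bounds, tw(G) = 3.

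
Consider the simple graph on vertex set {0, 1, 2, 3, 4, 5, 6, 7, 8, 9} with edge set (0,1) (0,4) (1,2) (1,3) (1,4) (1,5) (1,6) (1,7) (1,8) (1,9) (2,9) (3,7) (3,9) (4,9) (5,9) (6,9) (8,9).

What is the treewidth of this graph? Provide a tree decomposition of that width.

Each bag holds 3 vertices, so the decomposition has width 2, which upper-bounds the treewidth. Conversely, {0, 1, 4} is a clique of size 3, and the vertices of any clique must share a bag in every tree decomposition; so some bag has ≥ 3 vertices and tw(G) ≥ 2. Therefore the treewidth is 2.

Treewidth 2.
One optimal decomposition is:
Bags: B1 = {1, 6, 9}  B2 = {1, 8, 9}  B3 = {1, 5, 9}  B4 = {1, 2, 9}  B5 = {1, 4, 9}  B6 = {0, 1, 4}  B7 = {1, 3, 9}  B8 = {1, 3, 7}
Tree: B1–B2, B2–B3, B2–B4, B4–B5, B5–B6, B2–B7, B7–B8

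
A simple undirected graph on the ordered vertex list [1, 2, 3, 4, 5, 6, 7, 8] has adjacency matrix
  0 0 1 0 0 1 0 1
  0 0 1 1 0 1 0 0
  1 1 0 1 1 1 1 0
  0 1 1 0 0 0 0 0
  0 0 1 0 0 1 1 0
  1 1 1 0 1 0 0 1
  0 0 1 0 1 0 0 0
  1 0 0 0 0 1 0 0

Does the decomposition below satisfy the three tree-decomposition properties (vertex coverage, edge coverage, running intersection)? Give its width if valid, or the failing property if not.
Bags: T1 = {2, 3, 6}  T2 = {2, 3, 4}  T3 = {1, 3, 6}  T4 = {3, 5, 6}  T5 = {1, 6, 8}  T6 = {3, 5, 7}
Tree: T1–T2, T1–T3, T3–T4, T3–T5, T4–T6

Vertex coverage: the bags together contain {1, 2, 3, 4, 5, 6, 7, 8}, the full vertex set. Edge coverage: each edge of G has both endpoints in at least one bag. Running intersection: for every vertex, the bags containing it form a connected subtree. All three properties hold, so this is a valid tree decomposition of width max|bag| − 1 = 2, and hence tw(G) ≤ 2.

Yes; width 2.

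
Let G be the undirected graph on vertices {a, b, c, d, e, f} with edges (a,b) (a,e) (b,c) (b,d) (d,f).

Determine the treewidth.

1

A width-1 tree decomposition is:
Bags: B1 = {a, b}  B2 = {b, c}  B3 = {a, e}  B4 = {b, d}  B5 = {d, f}
Tree: B1–B2, B1–B3, B2–B4, B4–B5
The largest bag has 2 vertices, giving width 1; this decomposition certifies tw(G) ≤ 1. Since G has at least one edge (e.g. b–a), it is not an edgeless graph, so tw(G) ≥ 1. Combining the bounds, tw(G) = 1.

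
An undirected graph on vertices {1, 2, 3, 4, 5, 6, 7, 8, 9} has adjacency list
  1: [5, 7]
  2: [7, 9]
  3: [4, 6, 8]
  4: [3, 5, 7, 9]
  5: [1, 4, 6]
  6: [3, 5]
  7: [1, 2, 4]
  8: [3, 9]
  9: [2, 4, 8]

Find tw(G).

3

A width-3 tree decomposition is:
Bags: B1 = {1, 2, 7, 9}  B2 = {1, 4, 7, 9}  B3 = {1, 4, 5, 9}  B4 = {4, 5, 8, 9}  B5 = {3, 4, 5, 8}  B6 = {3, 5, 6, 8}
Tree: B1–B2, B2–B3, B3–B4, B4–B5, B5–B6
Every bag has size at most 4, so the width is 4 − 1 = 3 and tw(G) ≤ 3. For the lower bound: the 4 vertex sets {1,2,7}, {9}, {4}, {3,5,6,8} are disjoint, each induces a connected subgraph, and every pair is joined by at least one edge of G. Contracting each set to a single vertex therefore yields K_{4} as a minor, and since treewidth is minor-monotone, tw(G) ≥ tw(K_{4}) = 3. Hence tw(G) = 3 exactly.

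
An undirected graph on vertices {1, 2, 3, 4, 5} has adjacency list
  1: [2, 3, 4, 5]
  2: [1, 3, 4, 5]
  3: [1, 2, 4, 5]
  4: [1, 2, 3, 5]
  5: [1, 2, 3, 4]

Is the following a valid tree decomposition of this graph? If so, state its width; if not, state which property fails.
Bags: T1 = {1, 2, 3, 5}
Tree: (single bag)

A tree decomposition must satisfy three properties: every vertex lies in some bag; for every edge, both endpoints lie together in some bag; and for every vertex, the bags containing it form a connected subtree. Here vertex 4 appears in no bag, so the decomposition is invalid.

No — vertex 4 appears in no bag.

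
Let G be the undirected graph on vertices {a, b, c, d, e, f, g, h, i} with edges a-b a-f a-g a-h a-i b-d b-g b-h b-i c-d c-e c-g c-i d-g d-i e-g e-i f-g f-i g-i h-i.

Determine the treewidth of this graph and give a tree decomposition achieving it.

Treewidth 3.
One optimal decomposition is:
Bags: B1 = {a, b, g, i}  B2 = {b, d, g, i}  B3 = {c, d, g, i}  B4 = {a, b, h, i}  B5 = {a, f, g, i}  B6 = {c, e, g, i}
Tree: B1–B2, B2–B3, B1–B4, B1–B5, B3–B6

Each bag holds 4 vertices, so the decomposition has width 3, which upper-bounds the treewidth. Conversely, {c, d, g, i} is a clique of size 4, and the vertices of any clique must share a bag in every tree decomposition; so some bag has ≥ 4 vertices and tw(G) ≥ 3. Therefore the treewidth is 3.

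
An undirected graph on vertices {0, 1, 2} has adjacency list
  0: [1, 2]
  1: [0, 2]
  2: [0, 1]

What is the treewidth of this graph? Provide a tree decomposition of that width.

With just one bag of size 3, the width is 3 − 1 = 2, so tw(G) ≤ 2. On the other hand G contains the 3-clique {0, 1, 2}. A clique must lie in a single bag of any decomposition, so no decomposition can have width below 2. Therefore the treewidth is 2.

Treewidth 2.
Bags: B1 = {0, 1, 2}
Tree: (single bag)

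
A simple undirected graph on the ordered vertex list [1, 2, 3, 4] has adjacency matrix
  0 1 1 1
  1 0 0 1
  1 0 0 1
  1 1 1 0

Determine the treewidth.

A width-2 tree decomposition is:
Bags: B1 = {1, 3, 4}  B2 = {1, 2, 4}
Tree: B1–B2
Every bag has size at most 3, so the width is 3 − 1 = 2 and tw(G) ≤ 2. On the other hand G contains the 3-clique {1, 2, 4}. A clique must lie in a single bag of any decomposition, so no decomposition can have width below 2. Combining the bounds, tw(G) = 2.

2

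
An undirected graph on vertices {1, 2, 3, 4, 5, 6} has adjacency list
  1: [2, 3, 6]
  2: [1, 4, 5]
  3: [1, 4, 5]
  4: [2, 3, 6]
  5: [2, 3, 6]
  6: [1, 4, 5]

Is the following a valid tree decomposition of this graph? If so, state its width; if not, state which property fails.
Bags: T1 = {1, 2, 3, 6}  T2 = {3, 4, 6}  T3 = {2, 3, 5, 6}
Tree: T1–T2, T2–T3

No — edge (2,4) lies in no bag.

A tree decomposition must satisfy three properties: every vertex lies in some bag; for every edge, both endpoints lie together in some bag; and for every vertex, the bags containing it form a connected subtree. Here edge (2,4) lies in no bag, so the decomposition is invalid.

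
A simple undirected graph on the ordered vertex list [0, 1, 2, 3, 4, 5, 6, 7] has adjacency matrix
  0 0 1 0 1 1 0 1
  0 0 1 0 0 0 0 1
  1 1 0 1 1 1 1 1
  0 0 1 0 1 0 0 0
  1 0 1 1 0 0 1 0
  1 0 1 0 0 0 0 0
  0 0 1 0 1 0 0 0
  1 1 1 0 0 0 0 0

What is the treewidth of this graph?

A width-2 tree decomposition is:
Bags: B1 = {0, 2, 4}  B2 = {0, 2, 7}  B3 = {2, 3, 4}  B4 = {1, 2, 7}  B5 = {0, 2, 5}  B6 = {2, 4, 6}
Tree: B1–B2, B1–B3, B2–B4, B2–B5, B3–B6
Every bag has size at most 3, so the width is 3 − 1 = 2 and tw(G) ≤ 2. For the lower bound, the 3 vertices {0, 2, 4} are pairwise adjacent, and any tree decomposition puts a clique entirely inside one bag — forcing width ≥ 2. Therefore the treewidth is 2.

2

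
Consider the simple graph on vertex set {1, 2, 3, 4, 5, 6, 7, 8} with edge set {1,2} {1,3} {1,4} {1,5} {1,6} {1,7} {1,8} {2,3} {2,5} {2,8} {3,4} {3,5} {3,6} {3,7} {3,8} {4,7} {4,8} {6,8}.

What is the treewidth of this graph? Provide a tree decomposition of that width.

Every bag has size at most 4, so the width is 4 − 1 = 3 and tw(G) ≤ 3. On the other hand G contains the 4-clique {1, 2, 3, 8}. A clique must lie in a single bag of any decomposition, so no decomposition can have width below 3. The upper and lower bounds meet at 3, so that is the treewidth.

Treewidth 3.
One optimal decomposition is:
Bags: B1 = {1, 3, 6, 8}  B2 = {1, 2, 3, 8}  B3 = {1, 2, 3, 5}  B4 = {1, 3, 4, 8}  B5 = {1, 3, 4, 7}
Tree: B1–B2, B2–B3, B1–B4, B4–B5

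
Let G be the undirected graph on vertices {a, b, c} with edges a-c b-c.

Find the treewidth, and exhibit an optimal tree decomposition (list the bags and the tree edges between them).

The largest bag has 2 vertices, giving width 1; this decomposition certifies tw(G) ≤ 1. Any graph with an edge has treewidth ≥ 1, and G has the edge c–a. The upper and lower bounds meet at 1, so that is the treewidth.

Treewidth 1.
One optimal decomposition is:
Bags: B1 = {a, c}  B2 = {b, c}
Tree: B1–B2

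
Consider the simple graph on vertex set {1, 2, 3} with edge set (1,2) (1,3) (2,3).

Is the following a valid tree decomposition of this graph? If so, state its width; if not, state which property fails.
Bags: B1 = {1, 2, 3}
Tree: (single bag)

Every vertex of G appears in some bag (union = {1, 2, 3}); every edge is covered by a bag; and for each vertex v the set of bags containing v is connected in the bag tree. The decomposition is therefore valid. The largest bag has 3 vertices, so the width is 2.

Yes; width 2.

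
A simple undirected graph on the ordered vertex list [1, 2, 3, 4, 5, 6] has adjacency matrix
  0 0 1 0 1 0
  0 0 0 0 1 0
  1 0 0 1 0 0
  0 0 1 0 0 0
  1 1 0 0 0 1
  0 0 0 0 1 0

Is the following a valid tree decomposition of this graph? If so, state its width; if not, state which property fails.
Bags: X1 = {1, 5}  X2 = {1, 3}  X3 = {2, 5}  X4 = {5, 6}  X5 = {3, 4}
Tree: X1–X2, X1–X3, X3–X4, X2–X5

Yes; width 1.

Every vertex of G appears in some bag (union = {1, 2, 3, 4, 5, 6}); every edge is covered by a bag; and for each vertex v the set of bags containing v is connected in the bag tree. The decomposition is therefore valid. The largest bag has 2 vertices, so the width is 1.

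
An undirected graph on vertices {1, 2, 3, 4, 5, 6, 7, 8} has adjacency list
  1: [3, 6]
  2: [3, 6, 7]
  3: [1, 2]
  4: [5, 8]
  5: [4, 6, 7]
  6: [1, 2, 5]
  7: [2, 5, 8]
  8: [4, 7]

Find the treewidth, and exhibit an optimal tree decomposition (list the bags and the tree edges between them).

Each bag holds 3 vertices, so the decomposition has width 2, which upper-bounds the treewidth. The edges 1–3–2–6–1 form a cycle, so G is not a tree and its treewidth is at least 2. Therefore the treewidth is 2.

Treewidth 2.
Bags: B1 = {1, 3, 6}  B2 = {2, 3, 6}  B3 = {2, 5, 6}  B4 = {2, 5, 7}  B5 = {4, 5, 7}  B6 = {4, 7, 8}
Tree: B1–B2, B2–B3, B3–B4, B4–B5, B5–B6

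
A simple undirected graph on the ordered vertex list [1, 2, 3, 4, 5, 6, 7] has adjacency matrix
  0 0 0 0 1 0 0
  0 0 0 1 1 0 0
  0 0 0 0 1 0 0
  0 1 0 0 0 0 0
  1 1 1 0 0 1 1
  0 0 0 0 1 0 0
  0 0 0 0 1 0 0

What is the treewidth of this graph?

A width-1 tree decomposition is:
Bags: B1 = {2, 5}  B2 = {5, 6}  B3 = {3, 5}  B4 = {5, 7}  B5 = {2, 4}  B6 = {1, 5}
Tree: B1–B2, B1–B3, B3–B4, B1–B5, B2–B6
Each bag holds 2 vertices, so the decomposition has width 1, which upper-bounds the treewidth. Since G has at least one edge (e.g. 5–2), it is not an edgeless graph, so tw(G) ≥ 1. Therefore the treewidth is 1.

1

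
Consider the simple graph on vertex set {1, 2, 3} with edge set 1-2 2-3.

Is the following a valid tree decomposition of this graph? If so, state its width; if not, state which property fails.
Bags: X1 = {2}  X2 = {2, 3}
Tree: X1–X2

A tree decomposition must satisfy three properties: every vertex lies in some bag; for every edge, both endpoints lie together in some bag; and for every vertex, the bags containing it form a connected subtree. Here vertex 1 appears in no bag, so the decomposition is invalid.

No — vertex 1 appears in no bag.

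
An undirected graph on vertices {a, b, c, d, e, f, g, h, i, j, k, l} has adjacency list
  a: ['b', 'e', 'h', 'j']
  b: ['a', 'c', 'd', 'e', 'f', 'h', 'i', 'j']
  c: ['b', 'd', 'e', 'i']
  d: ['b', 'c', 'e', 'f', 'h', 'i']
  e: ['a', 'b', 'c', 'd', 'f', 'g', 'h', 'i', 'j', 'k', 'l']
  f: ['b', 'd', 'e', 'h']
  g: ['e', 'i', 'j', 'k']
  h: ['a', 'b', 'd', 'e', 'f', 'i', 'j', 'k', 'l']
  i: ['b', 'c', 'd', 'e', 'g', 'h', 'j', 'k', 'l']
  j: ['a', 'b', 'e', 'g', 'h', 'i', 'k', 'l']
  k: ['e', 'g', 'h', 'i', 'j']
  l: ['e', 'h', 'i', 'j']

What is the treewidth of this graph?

4

A width-4 tree decomposition is:
Bags: B1 = {b, d, e, h, i}  B2 = {b, e, h, i, j}  B3 = {e, h, i, j, l}  B4 = {e, h, i, j, k}  B5 = {a, b, e, h, j}  B6 = {b, c, d, e, i}  B7 = {b, d, e, f, h}  B8 = {e, g, i, j, k}
Tree: B1–B2, B2–B3, B3–B4, B2–B5, B1–B6, B1–B7, B4–B8
Each bag holds 5 vertices, so the decomposition has width 4, which upper-bounds the treewidth. On the other hand G contains the 5-clique {e, g, i, j, k}. A clique must lie in a single bag of any decomposition, so no decomposition can have width below 4. Hence tw(G) = 4 exactly.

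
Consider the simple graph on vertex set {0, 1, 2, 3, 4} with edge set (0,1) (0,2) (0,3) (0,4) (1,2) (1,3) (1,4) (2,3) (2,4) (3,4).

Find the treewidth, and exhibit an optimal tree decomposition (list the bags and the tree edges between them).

With just one bag of size 5, the width is 5 − 1 = 4, so tw(G) ≤ 4. Conversely, {0, 1, 2, 3, 4} is a clique of size 5, and the vertices of any clique must share a bag in every tree decomposition; so some bag has ≥ 5 vertices and tw(G) ≥ 4. Therefore the treewidth is 4.

Treewidth 4.
One such decomposition:
Bags: B1 = {0, 1, 2, 3, 4}
Tree: (single bag)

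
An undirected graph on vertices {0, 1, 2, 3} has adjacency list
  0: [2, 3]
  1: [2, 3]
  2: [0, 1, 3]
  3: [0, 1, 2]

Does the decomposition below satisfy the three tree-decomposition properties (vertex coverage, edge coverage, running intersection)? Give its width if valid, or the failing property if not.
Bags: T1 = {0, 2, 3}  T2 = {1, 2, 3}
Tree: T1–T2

Yes; width 2.

Every vertex of G appears in some bag (union = {0, 1, 2, 3}); every edge is covered by a bag; and for each vertex v the set of bags containing v is connected in the bag tree. The decomposition is therefore valid. The largest bag has 3 vertices, so the width is 2.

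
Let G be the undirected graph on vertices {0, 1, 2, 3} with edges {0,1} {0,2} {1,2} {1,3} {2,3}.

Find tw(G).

2

A width-2 tree decomposition is:
Bags: B1 = {0, 1, 2}  B2 = {1, 2, 3}
Tree: B1–B2
Every bag has size at most 3, so the width is 3 − 1 = 2 and tw(G) ≤ 2. For the lower bound, the 3 vertices {0, 1, 2} are pairwise adjacent, and any tree decomposition puts a clique entirely inside one bag — forcing width ≥ 2. The upper and lower bounds meet at 2, so that is the treewidth.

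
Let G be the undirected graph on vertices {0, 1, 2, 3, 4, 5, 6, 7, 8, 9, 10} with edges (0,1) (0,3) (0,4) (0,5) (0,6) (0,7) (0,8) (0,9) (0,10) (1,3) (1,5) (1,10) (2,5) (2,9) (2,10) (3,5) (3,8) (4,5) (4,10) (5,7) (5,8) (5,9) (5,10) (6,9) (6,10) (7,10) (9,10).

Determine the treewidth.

A width-3 tree decomposition is:
Bags: B1 = {0, 4, 5, 10}  B2 = {0, 1, 5, 10}  B3 = {0, 5, 7, 10}  B4 = {0, 1, 3, 5}  B5 = {0, 5, 9, 10}  B6 = {0, 3, 5, 8}  B7 = {0, 6, 9, 10}  B8 = {2, 5, 9, 10}
Tree: B1–B2, B2–B3, B2–B4, B1–B5, B4–B6, B5–B7, B5–B8
Each bag holds 4 vertices, so the decomposition has width 3, which upper-bounds the treewidth. For the lower bound, the 4 vertices {0, 3, 5, 8} are pairwise adjacent, and any tree decomposition puts a clique entirely inside one bag — forcing width ≥ 3. Therefore the treewidth is 3.

3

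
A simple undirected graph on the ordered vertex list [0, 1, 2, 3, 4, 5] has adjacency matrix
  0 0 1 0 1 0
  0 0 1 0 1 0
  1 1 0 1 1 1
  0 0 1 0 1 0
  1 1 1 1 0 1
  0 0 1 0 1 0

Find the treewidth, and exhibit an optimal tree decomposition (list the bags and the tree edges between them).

Each bag holds 3 vertices, so the decomposition has width 2, which upper-bounds the treewidth. Conversely, {0, 2, 4} is a clique of size 3, and the vertices of any clique must share a bag in every tree decomposition; so some bag has ≥ 3 vertices and tw(G) ≥ 2. The upper and lower bounds meet at 2, so that is the treewidth.

Treewidth 2.
One such decomposition:
Bags: B1 = {2, 4, 5}  B2 = {2, 3, 4}  B3 = {0, 2, 4}  B4 = {1, 2, 4}
Tree: B1–B2, B1–B3, B1–B4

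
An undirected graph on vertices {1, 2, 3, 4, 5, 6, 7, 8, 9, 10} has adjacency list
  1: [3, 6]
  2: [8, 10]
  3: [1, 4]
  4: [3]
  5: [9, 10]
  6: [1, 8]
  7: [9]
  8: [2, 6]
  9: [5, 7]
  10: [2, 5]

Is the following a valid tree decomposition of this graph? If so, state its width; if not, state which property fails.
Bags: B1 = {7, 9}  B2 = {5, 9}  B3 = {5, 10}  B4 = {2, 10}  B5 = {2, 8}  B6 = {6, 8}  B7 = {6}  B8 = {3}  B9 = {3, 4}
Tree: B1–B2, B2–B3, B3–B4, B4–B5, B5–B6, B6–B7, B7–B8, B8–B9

A tree decomposition must satisfy three properties: every vertex lies in some bag; for every edge, both endpoints lie together in some bag; and for every vertex, the bags containing it form a connected subtree. Here vertex 1 appears in no bag, so the decomposition is invalid.

No — vertex 1 appears in no bag.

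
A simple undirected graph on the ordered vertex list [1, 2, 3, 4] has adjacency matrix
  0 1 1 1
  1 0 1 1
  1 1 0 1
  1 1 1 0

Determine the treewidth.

3

A width-3 tree decomposition is:
Bags: B1 = {1, 2, 3, 4}
Tree: (single bag)
With just one bag of size 4, the width is 4 − 1 = 3, so tw(G) ≤ 3. Conversely, {1, 2, 3, 4} is a clique of size 4, and the vertices of any clique must share a bag in every tree decomposition; so some bag has ≥ 4 vertices and tw(G) ≥ 3. Combining the bounds, tw(G) = 3.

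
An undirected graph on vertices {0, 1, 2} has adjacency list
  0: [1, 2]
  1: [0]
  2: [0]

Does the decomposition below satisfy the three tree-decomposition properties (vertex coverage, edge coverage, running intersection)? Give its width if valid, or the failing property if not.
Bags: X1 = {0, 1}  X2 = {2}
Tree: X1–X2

A tree decomposition must satisfy three properties: every vertex lies in some bag; for every edge, both endpoints lie together in some bag; and for every vertex, the bags containing it form a connected subtree. Here edge (0,2) lies in no bag, so the decomposition is invalid.

No — edge (0,2) lies in no bag.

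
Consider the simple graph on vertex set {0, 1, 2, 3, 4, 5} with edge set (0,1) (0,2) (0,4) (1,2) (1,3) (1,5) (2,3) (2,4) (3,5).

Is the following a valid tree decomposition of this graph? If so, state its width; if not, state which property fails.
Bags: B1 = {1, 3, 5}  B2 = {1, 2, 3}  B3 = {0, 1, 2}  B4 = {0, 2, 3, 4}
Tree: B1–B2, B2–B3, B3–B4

No — bags containing vertex 3 are not connected in the tree.

A tree decomposition must satisfy three properties: every vertex lies in some bag; for every edge, both endpoints lie together in some bag; and for every vertex, the bags containing it form a connected subtree. Here bags containing vertex 3 are not connected in the tree, so the decomposition is invalid.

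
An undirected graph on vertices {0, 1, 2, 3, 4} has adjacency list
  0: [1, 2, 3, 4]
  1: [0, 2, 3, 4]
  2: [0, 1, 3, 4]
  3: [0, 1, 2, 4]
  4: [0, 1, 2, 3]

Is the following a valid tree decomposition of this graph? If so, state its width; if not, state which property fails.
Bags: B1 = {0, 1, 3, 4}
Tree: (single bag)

A tree decomposition must satisfy three properties: every vertex lies in some bag; for every edge, both endpoints lie together in some bag; and for every vertex, the bags containing it form a connected subtree. Here vertex 2 appears in no bag, so the decomposition is invalid.

No — vertex 2 appears in no bag.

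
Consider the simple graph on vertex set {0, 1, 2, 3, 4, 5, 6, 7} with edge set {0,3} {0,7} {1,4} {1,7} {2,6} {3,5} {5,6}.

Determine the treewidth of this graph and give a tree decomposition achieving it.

Treewidth 1.
One such decomposition:
Bags: B1 = {2, 6}  B2 = {5, 6}  B3 = {3, 5}  B4 = {0, 3}  B5 = {0, 7}  B6 = {1, 7}  B7 = {1, 4}
Tree: B1–B2, B2–B3, B3–B4, B4–B5, B5–B6, B6–B7

Every bag has size at most 2, so the width is 2 − 1 = 1 and tw(G) ≤ 1. Since G has at least one edge (e.g. 2–6), it is not an edgeless graph, so tw(G) ≥ 1. Therefore the treewidth is 1.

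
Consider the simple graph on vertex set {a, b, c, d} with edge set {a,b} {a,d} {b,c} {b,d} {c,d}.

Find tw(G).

2

A width-2 tree decomposition is:
Bags: B1 = {a, b, d}  B2 = {b, c, d}
Tree: B1–B2
Each bag holds 3 vertices, so the decomposition has width 2, which upper-bounds the treewidth. Conversely, {b, c, d} is a clique of size 3, and the vertices of any clique must share a bag in every tree decomposition; so some bag has ≥ 3 vertices and tw(G) ≥ 2. Therefore the treewidth is 2.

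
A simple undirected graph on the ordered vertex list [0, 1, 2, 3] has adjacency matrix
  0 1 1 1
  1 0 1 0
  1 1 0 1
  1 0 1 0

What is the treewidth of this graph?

2

A width-2 tree decomposition is:
Bags: B1 = {0, 2, 3}  B2 = {0, 1, 2}
Tree: B1–B2
The largest bag has 3 vertices, giving width 2; this decomposition certifies tw(G) ≤ 2. On the other hand G contains the 3-clique {0, 1, 2}. A clique must lie in a single bag of any decomposition, so no decomposition can have width below 2. Combining the bounds, tw(G) = 2.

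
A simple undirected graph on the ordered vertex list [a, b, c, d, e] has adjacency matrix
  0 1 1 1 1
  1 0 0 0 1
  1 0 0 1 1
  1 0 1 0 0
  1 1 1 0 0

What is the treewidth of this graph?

A width-2 tree decomposition is:
Bags: B1 = {a, c, d}  B2 = {a, c, e}  B3 = {a, b, e}
Tree: B1–B2, B2–B3
The largest bag has 3 vertices, giving width 2; this decomposition certifies tw(G) ≤ 2. On the other hand G contains the 3-clique {a, c, d}. A clique must lie in a single bag of any decomposition, so no decomposition can have width below 2. Therefore the treewidth is 2.

2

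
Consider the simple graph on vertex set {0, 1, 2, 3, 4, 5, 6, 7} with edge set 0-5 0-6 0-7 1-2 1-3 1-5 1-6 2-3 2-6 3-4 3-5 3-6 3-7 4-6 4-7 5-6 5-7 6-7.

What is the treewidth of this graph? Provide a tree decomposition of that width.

Treewidth 3.
One optimal decomposition is:
Bags: B1 = {1, 3, 5, 6}  B2 = {3, 5, 6, 7}  B3 = {0, 5, 6, 7}  B4 = {1, 2, 3, 6}  B5 = {3, 4, 6, 7}
Tree: B1–B2, B2–B3, B1–B4, B2–B5

Every bag has size at most 4, so the width is 4 − 1 = 3 and tw(G) ≤ 3. Conversely, {0, 5, 6, 7} is a clique of size 4, and the vertices of any clique must share a bag in every tree decomposition; so some bag has ≥ 4 vertices and tw(G) ≥ 3. Combining the bounds, tw(G) = 3.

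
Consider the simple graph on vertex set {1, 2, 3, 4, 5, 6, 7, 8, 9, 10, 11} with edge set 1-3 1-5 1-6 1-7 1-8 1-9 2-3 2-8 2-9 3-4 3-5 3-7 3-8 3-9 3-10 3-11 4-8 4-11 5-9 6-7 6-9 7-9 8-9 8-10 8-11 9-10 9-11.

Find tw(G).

3

A width-3 tree decomposition is:
Bags: B1 = {1, 6, 7, 9}  B2 = {1, 3, 7, 9}  B3 = {1, 3, 8, 9}  B4 = {3, 8, 9, 10}  B5 = {3, 8, 9, 11}  B6 = {1, 3, 5, 9}  B7 = {3, 4, 8, 11}  B8 = {2, 3, 8, 9}
Tree: B1–B2, B2–B3, B3–B4, B3–B5, B2–B6, B5–B7, B5–B8
Every bag has size at most 4, so the width is 4 − 1 = 3 and tw(G) ≤ 3. For the lower bound, the 4 vertices {3, 8, 9, 10} are pairwise adjacent, and any tree decomposition puts a clique entirely inside one bag — forcing width ≥ 3. Therefore the treewidth is 3.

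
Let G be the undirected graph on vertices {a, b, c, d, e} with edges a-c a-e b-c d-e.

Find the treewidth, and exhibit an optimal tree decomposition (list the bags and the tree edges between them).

Treewidth 1.
One such decomposition:
Bags: B1 = {d, e}  B2 = {a, e}  B3 = {a, c}  B4 = {b, c}
Tree: B1–B2, B2–B3, B3–B4

The largest bag has 2 vertices, giving width 1; this decomposition certifies tw(G) ≤ 1. Since G has at least one edge (e.g. d–e), it is not an edgeless graph, so tw(G) ≥ 1. Hence tw(G) = 1 exactly.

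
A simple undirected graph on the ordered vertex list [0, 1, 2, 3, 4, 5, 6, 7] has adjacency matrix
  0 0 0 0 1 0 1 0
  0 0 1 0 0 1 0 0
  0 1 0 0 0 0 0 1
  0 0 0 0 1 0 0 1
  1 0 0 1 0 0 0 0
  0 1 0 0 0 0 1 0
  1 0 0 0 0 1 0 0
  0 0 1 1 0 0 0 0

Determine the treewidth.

A width-2 tree decomposition is:
Bags: B1 = {0, 3, 4}  B2 = {0, 3, 6}  B3 = {3, 5, 6}  B4 = {1, 3, 5}  B5 = {1, 2, 3}  B6 = {2, 3, 7}
Tree: B1–B2, B2–B3, B3–B4, B4–B5, B5–B6
The largest bag has 3 vertices, giving width 2; this decomposition certifies tw(G) ≤ 2. Since 3–4–0–6–5–1–2–7–3 is a cycle in G, G is not acyclic. Forests are exactly the graphs of treewidth ≤ 1, so tw(G) ≥ 2. Hence tw(G) = 2 exactly.

2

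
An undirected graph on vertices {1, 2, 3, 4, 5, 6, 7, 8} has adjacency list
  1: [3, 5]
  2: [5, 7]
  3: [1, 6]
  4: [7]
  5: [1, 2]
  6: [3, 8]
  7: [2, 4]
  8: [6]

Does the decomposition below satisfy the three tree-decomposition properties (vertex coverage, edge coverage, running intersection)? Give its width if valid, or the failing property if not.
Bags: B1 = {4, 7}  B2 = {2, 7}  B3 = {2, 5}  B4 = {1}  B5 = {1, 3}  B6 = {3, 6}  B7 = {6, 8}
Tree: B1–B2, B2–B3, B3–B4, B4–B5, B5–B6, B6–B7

A tree decomposition must satisfy three properties: every vertex lies in some bag; for every edge, both endpoints lie together in some bag; and for every vertex, the bags containing it form a connected subtree. Here edge (5,1) lies in no bag, so the decomposition is invalid.

No — edge (5,1) lies in no bag.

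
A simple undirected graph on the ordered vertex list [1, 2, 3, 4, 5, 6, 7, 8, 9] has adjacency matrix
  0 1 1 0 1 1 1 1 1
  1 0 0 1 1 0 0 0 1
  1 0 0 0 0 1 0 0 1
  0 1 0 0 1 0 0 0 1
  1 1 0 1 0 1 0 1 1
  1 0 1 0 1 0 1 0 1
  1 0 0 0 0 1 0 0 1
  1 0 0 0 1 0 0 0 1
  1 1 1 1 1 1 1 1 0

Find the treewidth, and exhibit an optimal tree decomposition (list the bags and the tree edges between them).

Every bag has size at most 4, so the width is 4 − 1 = 3 and tw(G) ≤ 3. On the other hand G contains the 4-clique {1, 3, 6, 9}. A clique must lie in a single bag of any decomposition, so no decomposition can have width below 3. Therefore the treewidth is 3.

Treewidth 3.
One such decomposition:
Bags: B1 = {1, 5, 6, 9}  B2 = {1, 5, 8, 9}  B3 = {1, 6, 7, 9}  B4 = {1, 3, 6, 9}  B5 = {1, 2, 5, 9}  B6 = {2, 4, 5, 9}
Tree: B1–B2, B1–B3, B1–B4, B2–B5, B5–B6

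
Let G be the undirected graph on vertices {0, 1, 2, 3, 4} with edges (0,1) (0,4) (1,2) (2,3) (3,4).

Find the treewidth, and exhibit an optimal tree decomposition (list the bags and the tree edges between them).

Each bag holds 3 vertices, so the decomposition has width 2, which upper-bounds the treewidth. For the lower bound, G contains the cycle 2–3–4–0–1–2, so G is not a forest; only forests have treewidth ≤ 1, hence tw(G) ≥ 2. Hence tw(G) = 2 exactly.

Treewidth 2.
One such decomposition:
Bags: B1 = {2, 3, 4}  B2 = {0, 2, 4}  B3 = {0, 1, 2}
Tree: B1–B2, B2–B3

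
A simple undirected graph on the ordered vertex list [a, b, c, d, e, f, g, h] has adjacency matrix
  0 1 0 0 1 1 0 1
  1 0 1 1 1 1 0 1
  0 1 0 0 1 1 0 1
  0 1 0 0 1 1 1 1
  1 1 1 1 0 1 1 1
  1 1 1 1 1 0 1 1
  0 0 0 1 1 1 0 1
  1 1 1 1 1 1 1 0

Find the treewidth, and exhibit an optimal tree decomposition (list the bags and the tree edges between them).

Every bag has size at most 5, so the width is 5 − 1 = 4 and tw(G) ≤ 4. On the other hand G contains the 5-clique {d, e, f, g, h}. A clique must lie in a single bag of any decomposition, so no decomposition can have width below 4. Hence tw(G) = 4 exactly.

Treewidth 4.
Bags: B1 = {b, d, e, f, h}  B2 = {d, e, f, g, h}  B3 = {b, c, e, f, h}  B4 = {a, b, e, f, h}
Tree: B1–B2, B1–B3, B3–B4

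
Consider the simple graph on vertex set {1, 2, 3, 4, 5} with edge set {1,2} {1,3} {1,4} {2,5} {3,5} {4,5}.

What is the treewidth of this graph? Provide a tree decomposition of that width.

Treewidth 2.
One optimal decomposition is:
Bags: B1 = {1, 2, 5}  B2 = {1, 4, 5}  B3 = {1, 3, 5}
Tree: B1–B2, B2–B3

The largest bag has 3 vertices, giving width 2; this decomposition certifies tw(G) ≤ 2. Since 2–5–4–1–2 is a cycle in G, G is not acyclic. Forests are exactly the graphs of treewidth ≤ 1, so tw(G) ≥ 2. Hence tw(G) = 2 exactly.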